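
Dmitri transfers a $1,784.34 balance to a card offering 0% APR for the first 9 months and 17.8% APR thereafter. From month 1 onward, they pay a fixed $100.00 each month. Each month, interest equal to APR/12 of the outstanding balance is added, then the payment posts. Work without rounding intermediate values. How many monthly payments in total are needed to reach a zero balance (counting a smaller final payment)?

Promo months 1–9 at r₀ = 0%/12 = 0; months 10+ at r₁ = 17.8%/12 = 0.0148333.
After month 9 (no interest yet): B = $1,784.34 − 9·$100.00 = $884.34.
Then at r₁ with $100.00/mo: n₂ = −ln(1 − r₁·B/P)/ln(1+r₁) ≈ 9.55 → 10 more payments.

19 months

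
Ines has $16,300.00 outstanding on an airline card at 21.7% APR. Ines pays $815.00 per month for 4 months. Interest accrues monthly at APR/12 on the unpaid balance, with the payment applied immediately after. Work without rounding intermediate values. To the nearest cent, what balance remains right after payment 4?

$14,161.90

Monthly rate r = 21.7%/12 = 1.80833% = 0.0180833.
Each month: B ← B·(1+r) − $815.00.
Month 1: interest $294.76; balance after payment $15,779.76.
Month 2: interest $285.35; balance after payment $15,250.11.
Month 3: interest $275.77; balance after payment $14,710.88.
Month 4: interest $266.02; balance after payment $14,161.90.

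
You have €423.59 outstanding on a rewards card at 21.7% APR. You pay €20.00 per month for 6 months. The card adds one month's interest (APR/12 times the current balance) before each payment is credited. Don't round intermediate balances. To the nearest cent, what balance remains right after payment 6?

€346.12

Monthly rate r = 21.7%/12 = 1.80833% = 0.0180833.
Each month: B ← B·(1+r) − €20.00.
Month 1: interest €7.66; balance after payment €411.25.
Month 2: interest €7.44; balance after payment €398.69.
Month 3: interest €7.21; balance after payment €385.90.
Month 4: interest €6.98; balance after payment €372.87.
Month 5: interest €6.74; balance after payment €359.62.
Month 6: interest €6.50; balance after payment €346.12.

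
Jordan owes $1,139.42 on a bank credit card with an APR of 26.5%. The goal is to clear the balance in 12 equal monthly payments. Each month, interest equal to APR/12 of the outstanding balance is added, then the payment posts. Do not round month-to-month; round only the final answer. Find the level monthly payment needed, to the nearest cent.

$109.13

Monthly rate r = 26.5%/12 = 2.20833% = 0.0220833.
Level-payment amortization: P = B₀·r / (1 − (1+r)^(−n)) = 1139.42·0.0220833 / (1 − 1.02208^(−12)).
Denominator 1 − (1+r)^(−12) = 0.230578492.
P = 25.1622 / 0.230578492 ≈ 109.13.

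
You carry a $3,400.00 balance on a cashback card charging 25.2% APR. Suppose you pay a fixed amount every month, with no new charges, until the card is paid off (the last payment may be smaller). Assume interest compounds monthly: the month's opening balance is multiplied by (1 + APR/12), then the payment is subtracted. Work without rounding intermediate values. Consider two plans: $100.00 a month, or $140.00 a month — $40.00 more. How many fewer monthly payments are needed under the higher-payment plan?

26 fewer payments

Monthly rate r = 25.2%/12 = 2.1% = 0.021.
At $100.00/mo: n = ⌈−ln(1 − rB₀/P)/ln(1+r)⌉ = 61 payments (last $23.34); total interest = total paid − $3,400.00 = $2,623.34.
At $140.00/mo: 35 payments (last $45.75); total interest $1,405.75.
Payments saved = 61 − 35 = 26.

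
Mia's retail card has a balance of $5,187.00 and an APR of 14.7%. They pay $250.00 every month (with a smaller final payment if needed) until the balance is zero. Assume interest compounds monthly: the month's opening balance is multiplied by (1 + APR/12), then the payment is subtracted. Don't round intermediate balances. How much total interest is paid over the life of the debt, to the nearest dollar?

$834

Monthly rate r = 14.7%/12 = 1.225% = 0.01225.
Payoff takes n = ⌈−ln(1 − rB₀/P)/ln(1+r)⌉ = ⌈24.085⌉ = 25 payments; the last is $21.36.
Total paid = 24·$250.00 + $21.36 = $6,021.36.
Total interest = total paid − principal = $6,021.36 − $5,187.00 = $834.36.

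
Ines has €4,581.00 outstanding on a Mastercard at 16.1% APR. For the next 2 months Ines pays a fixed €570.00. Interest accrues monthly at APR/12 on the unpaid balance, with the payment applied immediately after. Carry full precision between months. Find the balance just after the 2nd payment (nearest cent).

€3,557.10

Monthly rate r = 16.1%/12 = 1.34167% = 0.0134167.
Each month: B ← B·(1+r) − €570.00.
Month 1: interest €61.46; balance after payment €4,072.46.
Month 2: interest €54.64; balance after payment €3,557.10.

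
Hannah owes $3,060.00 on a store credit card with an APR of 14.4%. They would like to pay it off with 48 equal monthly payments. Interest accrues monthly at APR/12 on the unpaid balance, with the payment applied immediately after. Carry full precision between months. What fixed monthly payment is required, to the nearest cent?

Monthly rate r = 14.4%/12 = 1.2% = 0.012.
Level-payment amortization: P = B₀·r / (1 − (1+r)^(−n)) = 3060.00·0.012 / (1 − 1.012^(−48)).
Denominator 1 − (1+r)^(−48) = 0.435926886.
P = 36.72 / 0.435926886 ≈ 84.23.

$84.23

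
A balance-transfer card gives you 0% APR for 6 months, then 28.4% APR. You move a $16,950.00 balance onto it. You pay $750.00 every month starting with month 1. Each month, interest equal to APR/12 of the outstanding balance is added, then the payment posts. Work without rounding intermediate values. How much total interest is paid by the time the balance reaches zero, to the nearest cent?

Promo months 1–6 at r₀ = 0%/12 = 0; months 7+ at r₁ = 28.4%/12 = 0.0236667.
After month 6 (no interest yet): B = $16,950.00 − 6·$750.00 = $12,450.00.
Then at r₁ with $750.00/mo: n₂ = −ln(1 − r₁·B/P)/ln(1+r₁) ≈ 21.33 → 22 more payments.
Total paid = 27·$750.00 + $251.95 = $20,501.95; interest = $20,501.95 − $16,950.00 = $3,551.95.

$3,551.95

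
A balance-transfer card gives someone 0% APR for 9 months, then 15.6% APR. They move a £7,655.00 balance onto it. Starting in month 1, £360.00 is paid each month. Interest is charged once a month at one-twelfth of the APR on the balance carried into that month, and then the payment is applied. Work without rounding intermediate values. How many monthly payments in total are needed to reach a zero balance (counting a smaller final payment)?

23 payments

Promo months 1–9 at r₀ = 0%/12 = 0; months 10+ at r₁ = 15.6%/12 = 0.013.
After month 9 (no interest yet): B = £7,655.00 − 9·£360.00 = £4,415.00.
Then at r₁ with £360.00/mo: n₂ = −ln(1 − r₁·B/P)/ln(1+r₁) ≈ 13.45 → 14 more payments.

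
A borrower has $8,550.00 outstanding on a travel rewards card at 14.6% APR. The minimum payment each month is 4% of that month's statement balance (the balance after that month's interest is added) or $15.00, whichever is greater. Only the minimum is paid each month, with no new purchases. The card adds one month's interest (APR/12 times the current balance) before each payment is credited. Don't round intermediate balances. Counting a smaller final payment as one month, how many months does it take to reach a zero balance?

Monthly rate r = 14.6%/12 = 1.21667% = 0.0121667.
While 4% of the post-interest balance exceeds $15.00, each month B ← (B·(1+r))·(1 − 0.04), i.e. B shrinks by the factor (1+r)·0.96 = 0.97168.
This holds for months 1–110. Entering month 111 the balance is $362.68; 4% of the post-interest balance is now below $15.00, so the flat $15.00 minimum applies from here.
From month 111 a fixed $15.00 at rate r clears $362.68 in 29 more payments. Total: 110 + 29 = 139 months.

139 months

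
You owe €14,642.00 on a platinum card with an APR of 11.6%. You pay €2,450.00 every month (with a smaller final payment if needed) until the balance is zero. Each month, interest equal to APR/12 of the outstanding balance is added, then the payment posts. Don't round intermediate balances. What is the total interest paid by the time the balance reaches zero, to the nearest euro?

Monthly rate r = 11.6%/12 = 0.966667% = 0.00966667.
Payoff takes n = ⌈−ln(1 − rB₀/P)/ln(1+r)⌉ = ⌈6.186⌉ = 7 payments; the last is €456.53.
Total paid = 6·€2,450.00 + €456.53 = €15,156.53.
Total interest = total paid − principal = €15,156.53 − €14,642.00 = €514.53.

€515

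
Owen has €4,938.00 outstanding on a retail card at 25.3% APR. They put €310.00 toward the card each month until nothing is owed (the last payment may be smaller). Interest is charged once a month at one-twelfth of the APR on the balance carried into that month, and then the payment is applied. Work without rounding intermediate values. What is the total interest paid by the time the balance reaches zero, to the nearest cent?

€1,143.08

Monthly rate r = 25.3%/12 = 2.10833% = 0.0210833.
Payoff takes n = ⌈−ln(1 − rB₀/P)/ln(1+r)⌉ = ⌈19.614⌉ = 20 payments; the last is €191.08.
Total paid = 19·€310.00 + €191.08 = €6,081.08.
Total interest = total paid − principal = €6,081.08 − €4,938.00 = €1,143.08.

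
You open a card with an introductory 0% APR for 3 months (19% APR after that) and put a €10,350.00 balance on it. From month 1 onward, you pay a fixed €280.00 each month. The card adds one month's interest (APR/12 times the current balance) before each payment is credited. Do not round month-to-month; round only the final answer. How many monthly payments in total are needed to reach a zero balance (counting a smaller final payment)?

Promo months 1–3 at r₀ = 0%/12 = 0; months 4+ at r₁ = 19%/12 = 0.0158333.
After month 3 (no interest yet): B = €10,350.00 − 3·€280.00 = €9,510.00.
Then at r₁ with €280.00/mo: n₂ = −ln(1 − r₁·B/P)/ln(1+r₁) ≈ 49.12 → 50 more payments.

53 payments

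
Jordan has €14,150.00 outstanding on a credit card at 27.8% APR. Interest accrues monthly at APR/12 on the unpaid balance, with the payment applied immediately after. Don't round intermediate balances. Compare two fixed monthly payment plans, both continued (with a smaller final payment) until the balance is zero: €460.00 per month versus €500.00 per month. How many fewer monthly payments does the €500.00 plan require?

Monthly rate r = 27.8%/12 = 2.31667% = 0.0231667.
At €460.00/mo: n = ⌈−ln(1 − rB₀/P)/ln(1+r)⌉ = 55 payments (last €207.06); total interest = total paid − €14,150.00 = €10,897.06.
At €500.00/mo: 47 payments (last €274.09); total interest €9,124.09.
Payments saved = 55 − 47 = 8.

8 fewer payments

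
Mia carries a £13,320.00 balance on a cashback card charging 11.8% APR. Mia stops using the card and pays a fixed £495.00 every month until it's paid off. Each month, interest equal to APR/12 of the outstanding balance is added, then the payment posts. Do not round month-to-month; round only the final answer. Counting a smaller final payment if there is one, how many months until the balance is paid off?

Monthly rate r = 11.8%/12 = 0.983333% = 0.00983333.
Recurrence: B ← B·(1+r) − £495.00.
Month 1: interest £130.98; balance after payment £12,955.98.
Month 2: interest £127.40; balance after payment £12,588.38.
Closed form: n = −ln(1 − rB₀/P)/ln(1+r) = −ln(0.73539)/ln(1.00983) ≈ 31.409, so the balance reaches zero during payment 32.

32 payments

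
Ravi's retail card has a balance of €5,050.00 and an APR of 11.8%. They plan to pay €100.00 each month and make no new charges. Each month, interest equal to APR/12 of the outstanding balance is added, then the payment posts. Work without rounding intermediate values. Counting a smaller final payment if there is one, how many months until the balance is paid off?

Monthly rate r = 11.8%/12 = 0.983333% = 0.00983333.
Recurrence: B ← B·(1+r) − €100.00.
Month 1: interest €49.66; balance after payment €4,999.66.
Month 2: interest €49.16; balance after payment €4,948.82.
Closed form: n = −ln(1 − rB₀/P)/ln(1+r) = −ln(0.50342)/ln(1.00983) ≈ 70.140, so the balance reaches zero during payment 71.

71 months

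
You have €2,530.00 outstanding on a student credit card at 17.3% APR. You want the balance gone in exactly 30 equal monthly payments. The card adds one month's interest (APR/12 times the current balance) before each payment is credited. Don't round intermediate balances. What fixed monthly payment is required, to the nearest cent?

€104.48

Monthly rate r = 17.3%/12 = 1.44167% = 0.0144167.
Level-payment amortization: P = B₀·r / (1 − (1+r)^(−n)) = 2530.00·0.0144167 / (1 − 1.01442^(−30)).
Denominator 1 − (1+r)^(−30) = 0.349108319.
P = 36.4742 / 0.349108319 ≈ 104.48.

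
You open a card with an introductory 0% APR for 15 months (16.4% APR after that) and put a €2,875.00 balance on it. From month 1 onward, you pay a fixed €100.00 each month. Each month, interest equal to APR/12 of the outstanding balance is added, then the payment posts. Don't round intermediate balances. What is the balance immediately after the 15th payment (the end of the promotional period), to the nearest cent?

€1,375.00

Promo months 1–15 at r₀ = 0%/12 = 0; months 16+ at r₁ = 16.4%/12 = 0.0136667.
After month 15 (no interest yet): B = €2,875.00 − 15·€100.00 = €1,375.00.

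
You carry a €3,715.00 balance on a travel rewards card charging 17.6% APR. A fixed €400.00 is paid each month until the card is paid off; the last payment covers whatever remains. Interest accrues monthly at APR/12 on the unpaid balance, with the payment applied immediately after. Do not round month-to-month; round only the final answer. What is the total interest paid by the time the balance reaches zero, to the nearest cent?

Monthly rate r = 17.6%/12 = 1.46667% = 0.0146667.
Payoff takes n = ⌈−ln(1 − rB₀/P)/ln(1+r)⌉ = ⌈10.057⌉ = 11 payments; the last is €23.01.
Total paid = 10·€400.00 + €23.01 = €4,023.01.
Total interest = total paid − principal = €4,023.01 − €3,715.00 = €308.01.

€308.01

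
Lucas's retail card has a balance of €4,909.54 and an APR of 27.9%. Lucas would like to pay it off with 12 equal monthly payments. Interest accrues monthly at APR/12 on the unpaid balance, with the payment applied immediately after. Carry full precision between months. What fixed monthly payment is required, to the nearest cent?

Monthly rate r = 27.9%/12 = 2.325% = 0.02325.
Level-payment amortization: P = B₀·r / (1 − (1+r)^(−n)) = 4909.54·0.02325 / (1 − 1.02325^(−12)).
Denominator 1 − (1+r)^(−12) = 0.241039873.
P = 114.147 / 0.241039873 ≈ 473.56.

€473.56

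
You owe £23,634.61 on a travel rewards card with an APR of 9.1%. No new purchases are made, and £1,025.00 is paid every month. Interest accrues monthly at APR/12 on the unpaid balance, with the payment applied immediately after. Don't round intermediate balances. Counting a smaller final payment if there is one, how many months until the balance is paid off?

26 months

Monthly rate r = 9.1%/12 = 0.758333% = 0.00758333.
Recurrence: B ← B·(1+r) − £1,025.00.
Month 1: interest £179.23; balance after payment £22,788.84.
Month 2: interest £172.82; balance after payment £21,936.65.
Closed form: n = −ln(1 − rB₀/P)/ln(1+r) = −ln(0.82514)/ln(1.00758) ≈ 25.441, so the balance reaches zero during payment 26.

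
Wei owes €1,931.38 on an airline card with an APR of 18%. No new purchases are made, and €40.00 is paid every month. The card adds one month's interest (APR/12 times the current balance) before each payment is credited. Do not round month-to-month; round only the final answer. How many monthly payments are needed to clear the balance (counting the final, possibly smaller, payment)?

87 months

Monthly rate r = 18%/12 = 1.5% = 0.015.
Recurrence: B ← B·(1+r) − €40.00.
Month 1: interest €28.97; balance after payment €1,920.35.
Month 2: interest €28.81; balance after payment €1,909.16.
Closed form: n = −ln(1 − rB₀/P)/ln(1+r) = −ln(0.27573)/ln(1.015) ≈ 86.531, so the balance reaches zero during payment 87.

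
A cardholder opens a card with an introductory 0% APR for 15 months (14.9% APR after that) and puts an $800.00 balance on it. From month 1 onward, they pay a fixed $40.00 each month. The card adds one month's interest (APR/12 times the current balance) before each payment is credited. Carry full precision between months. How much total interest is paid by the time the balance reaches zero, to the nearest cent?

Promo months 1–15 at r₀ = 0%/12 = 0; months 16+ at r₁ = 14.9%/12 = 0.0124167.
After month 15 (no interest yet): B = $800.00 − 15·$40.00 = $200.00.
Then at r₁ with $40.00/mo: n₂ = −ln(1 − r₁·B/P)/ln(1+r₁) ≈ 5.19 → 6 more payments.
Total paid = 20·$40.00 + $7.80 = $807.80; interest = $807.80 − $800.00 = $7.80.

$7.80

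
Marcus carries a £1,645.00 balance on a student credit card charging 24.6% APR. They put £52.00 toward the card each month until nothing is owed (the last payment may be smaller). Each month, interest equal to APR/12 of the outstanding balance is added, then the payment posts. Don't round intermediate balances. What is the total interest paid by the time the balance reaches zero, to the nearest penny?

£1,034.41

Monthly rate r = 24.6%/12 = 2.05% = 0.0205.
Payoff takes n = ⌈−ln(1 − rB₀/P)/ln(1+r)⌉ = ⌈51.525⌉ = 52 payments; the last is £27.41.
Total paid = 51·£52.00 + £27.41 = £2,679.41.
Total interest = total paid − principal = £2,679.41 − £1,645.00 = £1,034.41.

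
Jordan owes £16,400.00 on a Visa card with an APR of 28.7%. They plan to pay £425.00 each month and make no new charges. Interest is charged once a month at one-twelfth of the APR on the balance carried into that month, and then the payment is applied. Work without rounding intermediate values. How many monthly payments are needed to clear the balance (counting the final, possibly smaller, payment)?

Monthly rate r = 28.7%/12 = 2.39167% = 0.0239167.
Recurrence: B ← B·(1+r) − £425.00.
Month 1: interest £392.23; balance after payment £16,367.23.
Month 2: interest £391.45; balance after payment £16,333.68.
Closed form: n = −ln(1 − rB₀/P)/ln(1+r) = −ln(0.077098)/ln(1.02392) ≈ 108.427, so the balance reaches zero during payment 109.

109 payments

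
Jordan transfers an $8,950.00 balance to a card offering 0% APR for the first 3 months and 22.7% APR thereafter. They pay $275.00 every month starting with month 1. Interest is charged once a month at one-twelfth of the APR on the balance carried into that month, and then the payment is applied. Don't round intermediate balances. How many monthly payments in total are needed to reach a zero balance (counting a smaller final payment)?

Promo months 1–3 at r₀ = 0%/12 = 0; months 4+ at r₁ = 22.7%/12 = 0.0189167.
After month 3 (no interest yet): B = $8,950.00 − 3·$275.00 = $8,125.00.
Then at r₁ with $275.00/mo: n₂ = −ln(1 − r₁·B/P)/ln(1+r₁) ≈ 43.68 → 44 more payments.

47 months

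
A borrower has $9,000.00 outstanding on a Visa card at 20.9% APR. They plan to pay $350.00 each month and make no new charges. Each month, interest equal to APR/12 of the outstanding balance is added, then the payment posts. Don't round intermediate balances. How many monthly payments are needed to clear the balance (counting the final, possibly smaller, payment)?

Monthly rate r = 20.9%/12 = 1.74167% = 0.0174167.
Recurrence: B ← B·(1+r) − $350.00.
Month 1: interest $156.75; balance after payment $8,806.75.
Month 2: interest $153.38; balance after payment $8,610.13.
Closed form: n = −ln(1 − rB₀/P)/ln(1+r) = −ln(0.55214)/ln(1.01742) ≈ 34.398, so the balance reaches zero during payment 35.

35 payments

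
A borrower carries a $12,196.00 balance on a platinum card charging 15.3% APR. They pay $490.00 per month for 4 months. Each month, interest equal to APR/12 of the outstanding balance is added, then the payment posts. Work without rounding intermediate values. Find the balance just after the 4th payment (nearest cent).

Monthly rate r = 15.3%/12 = 1.275% = 0.01275.
Each month: B ← B·(1+r) − $490.00.
Month 1: interest $155.50; balance after payment $11,861.50.
Month 2: interest $151.23; balance after payment $11,522.73.
Month 3: interest $146.91; balance after payment $11,179.65.
Month 4: interest $142.54; balance after payment $10,832.19.

$10,832.19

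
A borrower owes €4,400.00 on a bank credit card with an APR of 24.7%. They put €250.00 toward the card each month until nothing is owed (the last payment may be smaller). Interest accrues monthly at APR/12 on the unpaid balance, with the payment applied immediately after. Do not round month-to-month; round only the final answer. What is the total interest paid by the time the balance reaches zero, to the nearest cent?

Monthly rate r = 24.7%/12 = 2.05833% = 0.0205833.
Payoff takes n = ⌈−ln(1 − rB₀/P)/ln(1+r)⌉ = ⌈22.078⌉ = 23 payments; the last is €19.81.
Total paid = 22·€250.00 + €19.81 = €5,519.81.
Total interest = total paid − principal = €5,519.81 − €4,400.00 = €1,119.81.

€1,119.81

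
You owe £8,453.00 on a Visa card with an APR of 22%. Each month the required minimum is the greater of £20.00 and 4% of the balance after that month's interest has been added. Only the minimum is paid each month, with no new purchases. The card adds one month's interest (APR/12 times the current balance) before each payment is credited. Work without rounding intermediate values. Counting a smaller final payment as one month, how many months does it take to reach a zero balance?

Monthly rate r = 22%/12 = 1.83333% = 0.0183333.
While 4% of the post-interest balance exceeds £20.00, each month B ← (B·(1+r))·(1 − 0.04), i.e. B shrinks by the factor (1+r)·0.96 = 0.9776.
This holds for months 1–126. Entering month 127 the balance is £486.77; 4% of the post-interest balance is now below £20.00, so the flat £20.00 minimum applies from here.
From month 127 a fixed £20.00 at rate r clears £486.77 in 33 more payments. Total: 126 + 33 = 159 months.

159 months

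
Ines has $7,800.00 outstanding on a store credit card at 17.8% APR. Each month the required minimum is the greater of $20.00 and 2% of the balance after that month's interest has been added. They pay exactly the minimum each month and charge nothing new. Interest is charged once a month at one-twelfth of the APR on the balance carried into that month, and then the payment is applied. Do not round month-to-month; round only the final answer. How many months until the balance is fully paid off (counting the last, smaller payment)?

Monthly rate r = 17.8%/12 = 1.48333% = 0.0148333.
While 2% of the post-interest balance exceeds $20.00, each month B ← (B·(1+r))·(1 − 0.02), i.e. B shrinks by the factor (1+r)·0.98 = 0.99454.
This holds for months 1–378. Entering month 379 the balance is $983.46; 2% of the post-interest balance is now below $20.00, so the flat $20.00 minimum applies from here.
From month 379 a fixed $20.00 at rate r clears $983.46 in 89 more payments. Total: 378 + 89 = 467 months.

467 months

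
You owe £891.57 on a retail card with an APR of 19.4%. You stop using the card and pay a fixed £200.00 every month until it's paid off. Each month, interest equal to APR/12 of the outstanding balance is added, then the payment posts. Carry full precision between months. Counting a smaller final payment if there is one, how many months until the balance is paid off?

Monthly rate r = 19.4%/12 = 1.61667% = 0.0161667.
Recurrence: B ← B·(1+r) − £200.00.
Month 1: interest £14.41; balance after payment £705.98.
Month 2: interest £11.41; balance after payment £517.40.
Month 3: interest £8.36; balance after payment £325.76.
Month 4: interest £5.27; balance after payment £131.03.
Month 5: interest £2.12; balance after payment £0.00.

5 payments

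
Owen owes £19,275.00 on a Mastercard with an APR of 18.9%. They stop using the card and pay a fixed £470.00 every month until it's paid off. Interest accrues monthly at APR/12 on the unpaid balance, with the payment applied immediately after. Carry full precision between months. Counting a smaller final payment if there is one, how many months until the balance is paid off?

Monthly rate r = 18.9%/12 = 1.575% = 0.01575.
Recurrence: B ← B·(1+r) − £470.00.
Month 1: interest £303.58; balance after payment £19,108.58.
Month 2: interest £300.96; balance after payment £18,939.54.
Closed form: n = −ln(1 − rB₀/P)/ln(1+r) = −ln(0.35408)/ln(1.01575) ≈ 66.437, so the balance reaches zero during payment 67.

67 months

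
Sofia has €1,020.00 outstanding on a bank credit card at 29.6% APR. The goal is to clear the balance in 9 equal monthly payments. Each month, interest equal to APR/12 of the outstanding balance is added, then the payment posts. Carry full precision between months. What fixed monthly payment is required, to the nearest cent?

€127.76

Monthly rate r = 29.6%/12 = 2.46667% = 0.0246667.
Level-payment amortization: P = B₀·r / (1 − (1+r)^(−n)) = 1020.00·0.0246667 / (1 − 1.02467^(−9)).
Denominator 1 − (1+r)^(−9) = 0.196924228.
P = 25.16 / 0.196924228 ≈ 127.76.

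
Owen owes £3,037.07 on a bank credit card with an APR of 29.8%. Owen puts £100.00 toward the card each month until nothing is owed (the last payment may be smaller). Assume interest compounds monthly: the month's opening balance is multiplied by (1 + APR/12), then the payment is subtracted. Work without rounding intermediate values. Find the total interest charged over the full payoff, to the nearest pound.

Monthly rate r = 29.8%/12 = 2.48333% = 0.0248333.
Payoff takes n = ⌈−ln(1 − rB₀/P)/ln(1+r)⌉ = ⌈57.206⌉ = 58 payments; the last is £20.79.
Total paid = 57·£100.00 + £20.79 = £5,720.79.
Total interest = total paid − principal = £5,720.79 − £3,037.07 = £2,683.72.

£2,684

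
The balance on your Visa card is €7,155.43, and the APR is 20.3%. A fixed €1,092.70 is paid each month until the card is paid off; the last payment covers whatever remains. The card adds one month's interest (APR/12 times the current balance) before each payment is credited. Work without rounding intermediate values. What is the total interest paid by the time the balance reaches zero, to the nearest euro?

€492

Monthly rate r = 20.3%/12 = 1.69167% = 0.0169167.
Payoff takes n = ⌈−ln(1 − rB₀/P)/ln(1+r)⌉ = ⌈6.999⌉ = 7 payments; the last is €1,091.47.
Total paid = 6·€1,092.70 + €1,091.47 = €7,647.67.
Total interest = total paid − principal = €7,647.67 − €7,155.43 = €492.24.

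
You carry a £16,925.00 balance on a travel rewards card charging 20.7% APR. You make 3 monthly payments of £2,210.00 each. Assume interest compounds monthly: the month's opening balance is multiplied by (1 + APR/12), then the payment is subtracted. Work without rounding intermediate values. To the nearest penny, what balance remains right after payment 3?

Monthly rate r = 20.7%/12 = 1.725% = 0.01725.
Each month: B ← B·(1+r) − £2,210.00.
Month 1: interest £291.96; balance after payment £15,006.96.
Month 2: interest £258.87; balance after payment £13,055.83.
Month 3: interest £225.21; balance after payment £11,071.04.

£11,071.04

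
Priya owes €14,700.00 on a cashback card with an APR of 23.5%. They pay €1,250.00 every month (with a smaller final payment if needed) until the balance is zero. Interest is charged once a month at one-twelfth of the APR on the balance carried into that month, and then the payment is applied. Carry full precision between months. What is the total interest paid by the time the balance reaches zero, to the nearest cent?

€2,173.83

Monthly rate r = 23.5%/12 = 1.95833% = 0.0195833.
Payoff takes n = ⌈−ln(1 − rB₀/P)/ln(1+r)⌉ = ⌈13.497⌉ = 14 payments; the last is €623.83.
Total paid = 13·€1,250.00 + €623.83 = €16,873.83.
Total interest = total paid − principal = €16,873.83 − €14,700.00 = €2,173.83.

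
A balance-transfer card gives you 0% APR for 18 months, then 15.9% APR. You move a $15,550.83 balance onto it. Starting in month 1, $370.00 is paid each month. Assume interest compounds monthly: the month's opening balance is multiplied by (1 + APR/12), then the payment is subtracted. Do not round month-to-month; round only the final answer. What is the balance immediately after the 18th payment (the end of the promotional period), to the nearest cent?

$8,890.83

Promo months 1–18 at r₀ = 0%/12 = 0; months 19+ at r₁ = 15.9%/12 = 0.01325.
After month 18 (no interest yet): B = $15,550.83 − 18·$370.00 = $8,890.83.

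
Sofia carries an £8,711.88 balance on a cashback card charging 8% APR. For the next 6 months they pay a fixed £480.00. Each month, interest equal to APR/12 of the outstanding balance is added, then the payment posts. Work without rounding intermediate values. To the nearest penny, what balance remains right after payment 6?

£6,137.79

Monthly rate r = 8%/12 = 0.666667% = 0.00666667.
Each month: B ← B·(1+r) − £480.00.
Month 1: interest £58.08; balance after payment £8,289.96.
Month 2: interest £55.27; balance after payment £7,865.23.
Month 3: interest £52.43; balance after payment £7,437.66.
Month 4: interest £49.58; balance after payment £7,007.24.
Month 5: interest £46.71; balance after payment £6,573.96.
Month 6: interest £43.83; balance after payment £6,137.79.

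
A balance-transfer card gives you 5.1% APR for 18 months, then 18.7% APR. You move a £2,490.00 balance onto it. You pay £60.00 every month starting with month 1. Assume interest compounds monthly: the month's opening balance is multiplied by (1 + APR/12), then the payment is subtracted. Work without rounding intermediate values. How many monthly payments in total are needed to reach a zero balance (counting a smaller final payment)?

52 months

Promo months 1–18 at r₀ = 5.1%/12 = 0.00425; months 19+ at r₁ = 18.7%/12 = 0.0155833.
After month 18: iterate B ← B·(1+r₀) − £60.00 for 18 months → £1,567.61.
Then at r₁ with £60.00/mo: n₂ = −ln(1 − r₁·B/P)/ln(1+r₁) ≈ 33.81 → 34 more payments.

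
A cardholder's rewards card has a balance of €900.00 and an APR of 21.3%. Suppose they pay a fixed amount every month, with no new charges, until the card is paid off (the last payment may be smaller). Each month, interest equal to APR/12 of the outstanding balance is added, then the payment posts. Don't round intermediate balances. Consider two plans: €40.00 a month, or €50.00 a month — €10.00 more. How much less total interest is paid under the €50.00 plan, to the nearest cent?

€65.04

Monthly rate r = 21.3%/12 = 1.775% = 0.01775.
At €40.00/mo: n = ⌈−ln(1 − rB₀/P)/ln(1+r)⌉ = 29 payments (last €38.98); total interest = total paid − €900.00 = €258.98.
At €50.00/mo: 22 payments (last €43.94); total interest €193.94.
Interest saved = €258.98 − €193.94 = €65.04.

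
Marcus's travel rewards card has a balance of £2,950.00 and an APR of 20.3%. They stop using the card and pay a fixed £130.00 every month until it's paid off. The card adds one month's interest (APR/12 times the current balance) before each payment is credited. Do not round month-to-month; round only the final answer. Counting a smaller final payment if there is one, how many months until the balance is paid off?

29 payments

Monthly rate r = 20.3%/12 = 1.69167% = 0.0169167.
Recurrence: B ← B·(1+r) − £130.00.
Month 1: interest £49.90; balance after payment £2,869.90.
Month 2: interest £48.55; balance after payment £2,788.45.
Closed form: n = −ln(1 − rB₀/P)/ln(1+r) = −ln(0.61612)/ln(1.01692) ≈ 28.871, so the balance reaches zero during payment 29.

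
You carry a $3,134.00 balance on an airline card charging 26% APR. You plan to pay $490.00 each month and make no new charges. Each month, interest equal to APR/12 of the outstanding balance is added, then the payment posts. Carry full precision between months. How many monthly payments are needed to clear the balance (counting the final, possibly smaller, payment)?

7 months

Monthly rate r = 26%/12 = 2.16667% = 0.0216667.
Recurrence: B ← B·(1+r) − $490.00.
Month 1: interest $67.90; balance after payment $2,711.90.
Month 2: interest $58.76; balance after payment $2,280.66.
Closed form: n = −ln(1 − rB₀/P)/ln(1+r) = −ln(0.86142)/ln(1.02167) ≈ 6.959, so the balance reaches zero during payment 7.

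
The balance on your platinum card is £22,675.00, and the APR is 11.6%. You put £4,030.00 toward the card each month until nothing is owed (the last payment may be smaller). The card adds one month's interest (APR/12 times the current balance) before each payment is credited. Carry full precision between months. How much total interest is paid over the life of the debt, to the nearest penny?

£755.41

Monthly rate r = 11.6%/12 = 0.966667% = 0.00966667.
Payoff takes n = ⌈−ln(1 − rB₀/P)/ln(1+r)⌉ = ⌈5.813⌉ = 6 payments; the last is £3,280.41.
Total paid = 5·£4,030.00 + £3,280.41 = £23,430.41.
Total interest = total paid − principal = £23,430.41 − £22,675.00 = £755.41.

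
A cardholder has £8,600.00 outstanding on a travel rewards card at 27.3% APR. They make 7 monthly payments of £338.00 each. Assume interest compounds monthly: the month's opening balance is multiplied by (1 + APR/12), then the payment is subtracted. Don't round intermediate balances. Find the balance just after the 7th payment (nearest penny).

£7,532.90

Monthly rate r = 27.3%/12 = 2.275% = 0.02275.
Each month: B ← B·(1+r) − £338.00.
Month 1: interest £195.65; balance after payment £8,457.65.
Month 2: interest £192.41; balance after payment £8,312.06.
Month 3: interest £189.10; balance after payment £8,163.16.
Month 4: interest £185.71; balance after payment £8,010.87.
Month 5: interest £182.25; balance after payment £7,855.12.
Month 6: interest £178.70; balance after payment £7,695.82.
Month 7: interest £175.08; balance after payment £7,532.90.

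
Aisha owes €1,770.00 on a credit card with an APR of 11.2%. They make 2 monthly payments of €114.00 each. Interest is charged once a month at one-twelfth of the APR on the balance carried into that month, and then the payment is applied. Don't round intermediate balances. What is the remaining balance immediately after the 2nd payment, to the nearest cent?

Monthly rate r = 11.2%/12 = 0.933333% = 0.00933333.
Each month: B ← B·(1+r) − €114.00.
Month 1: interest €16.52; balance after payment €1,672.52.
Month 2: interest €15.61; balance after payment €1,574.13.

€1,574.13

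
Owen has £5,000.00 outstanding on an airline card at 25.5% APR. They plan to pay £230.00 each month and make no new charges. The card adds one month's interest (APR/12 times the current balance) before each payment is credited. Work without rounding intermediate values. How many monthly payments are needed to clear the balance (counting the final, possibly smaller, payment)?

Monthly rate r = 25.5%/12 = 2.125% = 0.02125.
Recurrence: B ← B·(1+r) − £230.00.
Month 1: interest £106.25; balance after payment £4,876.25.
Month 2: interest £103.62; balance after payment £4,749.87.
Closed form: n = −ln(1 − rB₀/P)/ln(1+r) = −ln(0.53804)/ln(1.02125) ≈ 29.477, so the balance reaches zero during payment 30.

30 payments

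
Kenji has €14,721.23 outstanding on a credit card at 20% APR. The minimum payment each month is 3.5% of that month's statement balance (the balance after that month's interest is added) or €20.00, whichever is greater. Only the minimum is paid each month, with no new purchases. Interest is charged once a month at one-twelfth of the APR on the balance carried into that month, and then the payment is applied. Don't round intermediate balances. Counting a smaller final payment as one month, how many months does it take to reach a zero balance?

210 months

Monthly rate r = 20%/12 = 1.66667% = 0.0166667.
While 3.5% of the post-interest balance exceeds €20.00, each month B ← (B·(1+r))·(1 − 0.035), i.e. B shrinks by the factor (1+r)·0.965 = 0.98108.
This holds for months 1–171. Entering month 172 the balance is €561.89; 3.5% of the post-interest balance is now below €20.00, so the flat €20.00 minimum applies from here.
From month 172 a fixed €20.00 at rate r clears €561.89 in 39 more payments. Total: 171 + 39 = 210 months.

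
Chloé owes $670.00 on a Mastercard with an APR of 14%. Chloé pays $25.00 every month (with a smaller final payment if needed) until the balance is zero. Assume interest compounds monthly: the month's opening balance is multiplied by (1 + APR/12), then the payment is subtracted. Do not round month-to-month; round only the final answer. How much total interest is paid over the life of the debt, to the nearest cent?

$138.14

Monthly rate r = 14%/12 = 1.16667% = 0.0116667.
Payoff takes n = ⌈−ln(1 − rB₀/P)/ln(1+r)⌉ = ⌈32.324⌉ = 33 payments; the last is $8.14.
Total paid = 32·$25.00 + $8.14 = $808.14.
Total interest = total paid − principal = $808.14 − $670.00 = $138.14.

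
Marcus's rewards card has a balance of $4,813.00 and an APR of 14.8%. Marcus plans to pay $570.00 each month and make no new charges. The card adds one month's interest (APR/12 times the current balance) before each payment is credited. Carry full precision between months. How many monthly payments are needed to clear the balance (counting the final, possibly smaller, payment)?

Monthly rate r = 14.8%/12 = 1.23333% = 0.0123333.
Recurrence: B ← B·(1+r) − $570.00.
Month 1: interest $59.36; balance after payment $4,302.36.
Month 2: interest $53.06; balance after payment $3,785.42.
Closed form: n = −ln(1 − rB₀/P)/ln(1+r) = −ln(0.89586)/ln(1.01233) ≈ 8.972, so the balance reaches zero during payment 9.

9 payments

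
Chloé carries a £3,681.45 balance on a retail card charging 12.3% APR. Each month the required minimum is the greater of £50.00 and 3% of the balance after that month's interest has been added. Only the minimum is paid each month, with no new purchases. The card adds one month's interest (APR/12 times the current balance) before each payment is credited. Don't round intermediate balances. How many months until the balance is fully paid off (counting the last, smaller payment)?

Monthly rate r = 12.3%/12 = 1.025% = 0.01025.
While 3% of the post-interest balance exceeds £50.00, each month B ← (B·(1+r))·(1 − 0.03), i.e. B shrinks by the factor (1+r)·0.97 = 0.97994.
This holds for months 1–40. Entering month 41 the balance is £1,636.98; 3% of the post-interest balance is now below £50.00, so the flat £50.00 minimum applies from here.
From month 41 a fixed £50.00 at rate r clears £1,636.98 in 41 more payments. Total: 40 + 41 = 81 months.

81 months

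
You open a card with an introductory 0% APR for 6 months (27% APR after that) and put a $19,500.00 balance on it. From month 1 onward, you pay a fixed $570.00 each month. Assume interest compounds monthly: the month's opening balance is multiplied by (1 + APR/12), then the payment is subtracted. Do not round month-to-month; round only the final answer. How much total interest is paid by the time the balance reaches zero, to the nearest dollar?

$9,721

Promo months 1–6 at r₀ = 0%/12 = 0; months 7+ at r₁ = 27%/12 = 0.0225.
After month 6 (no interest yet): B = $19,500.00 − 6·$570.00 = $16,080.00.
Then at r₁ with $570.00/mo: n₂ = −ln(1 − r₁·B/P)/ln(1+r₁) ≈ 45.26 → 46 more payments.
Total paid = 51·$570.00 + $151.34 = $29,221.34; interest = $29,221.34 − $19,500.00 = $9,721.34.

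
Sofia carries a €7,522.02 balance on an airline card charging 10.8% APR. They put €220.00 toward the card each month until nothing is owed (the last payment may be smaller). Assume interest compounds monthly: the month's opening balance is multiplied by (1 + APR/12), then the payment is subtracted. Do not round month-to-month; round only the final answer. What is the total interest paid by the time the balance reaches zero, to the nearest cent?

Monthly rate r = 10.8%/12 = 0.9% = 0.009.
Payoff takes n = ⌈−ln(1 − rB₀/P)/ln(1+r)⌉ = ⌈41.046⌉ = 42 payments; the last is €10.21.
Total paid = 41·€220.00 + €10.21 = €9,030.21.
Total interest = total paid − principal = €9,030.21 − €7,522.02 = €1,508.19.

€1,508.19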